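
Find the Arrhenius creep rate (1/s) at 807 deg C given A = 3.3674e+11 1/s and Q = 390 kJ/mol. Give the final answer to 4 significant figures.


rate = A * exp(-Q / (R*T))
T = 807 + 273.15 = 1080.15 K
rate = 3.3674e+11 * exp(-390e3 / (8.314 * 1080.15))
rate = 4.642e-08 1/s


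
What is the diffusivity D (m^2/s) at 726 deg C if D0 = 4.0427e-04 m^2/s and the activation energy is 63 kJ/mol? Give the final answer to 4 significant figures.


D = D0 * exp(-Qd / (R*T))
T = 999.15 K
D = 4.0427e-04 * exp(-63e3 / (8.314 * 999.15))
D = 2.056e-07 m^2/s


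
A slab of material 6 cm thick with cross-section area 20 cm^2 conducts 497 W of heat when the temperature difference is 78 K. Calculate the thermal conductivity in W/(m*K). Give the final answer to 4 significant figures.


k = Q*L / (A*dT)
L = 0.06 m, A = 2e-03 m^2
k = 497 * 0.06 / (2e-03 * 78)
k = 191.2 W/(m*K)


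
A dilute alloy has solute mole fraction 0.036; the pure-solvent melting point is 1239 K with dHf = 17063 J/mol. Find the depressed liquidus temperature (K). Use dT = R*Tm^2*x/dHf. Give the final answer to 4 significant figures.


dT = R*Tm^2*x / dHf
dT = 8.314 * 1239^2 * 0.036 / 17063
dT = 26.9277 K
T_new = 1239 - 26.9277 = 1212 K


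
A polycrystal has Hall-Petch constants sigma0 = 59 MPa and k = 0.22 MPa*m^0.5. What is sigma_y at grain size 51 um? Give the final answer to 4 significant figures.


sigma_y = sigma0 + k / sqrt(d)
d = 51 um = 5.1e-05 m
sigma_y = 59 + 0.22 / sqrt(5.1e-05)
sigma_y = 89.81 MPa


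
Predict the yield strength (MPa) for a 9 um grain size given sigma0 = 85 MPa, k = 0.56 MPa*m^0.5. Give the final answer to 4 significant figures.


sigma_y = sigma0 + k / sqrt(d)
d = 9 um = 9e-06 m
sigma_y = 85 + 0.56 / sqrt(9e-06)
sigma_y = 271.7 MPa


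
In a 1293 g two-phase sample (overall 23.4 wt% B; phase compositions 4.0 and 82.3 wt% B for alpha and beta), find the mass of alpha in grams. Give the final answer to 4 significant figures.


f_alpha = (C_beta - C0) / (C_beta - C_alpha)
f_alpha = (82.3 - 23.4) / (82.3 - 4.0) = 0.752235
m_alpha = f_alpha * m_total = 0.752235 * 1293 = 972.6 g


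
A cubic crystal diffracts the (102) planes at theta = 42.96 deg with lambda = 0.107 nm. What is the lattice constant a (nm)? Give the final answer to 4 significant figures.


d = lambda / (2*sin(theta))
d = 0.107 / (2*sin(42.96 deg))
d = 0.0785047 nm
a = d * sqrt(h^2+k^2+l^2) = 0.0785047 * sqrt(5)
a = 0.1755 nm


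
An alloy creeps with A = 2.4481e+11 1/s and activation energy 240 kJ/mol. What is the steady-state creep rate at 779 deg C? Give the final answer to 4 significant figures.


rate = A * exp(-Q / (R*T))
T = 779 + 273.15 = 1052.15 K
rate = 2.4481e+11 * exp(-240e3 / (8.314 * 1052.15))
rate = 0.2975 1/s


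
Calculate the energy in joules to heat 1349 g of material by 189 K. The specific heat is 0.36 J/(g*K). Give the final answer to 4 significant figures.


Q = m * cp * dT
Q = 1349 * 0.36 * 189
Q = 91790 J


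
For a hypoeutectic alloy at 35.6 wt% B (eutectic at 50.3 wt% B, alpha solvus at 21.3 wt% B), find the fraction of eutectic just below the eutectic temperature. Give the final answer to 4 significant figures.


f_primary = (C_e - C0) / (C_e - C_alpha_max)
f_primary = (50.3 - 35.6) / (50.3 - 21.3)
f_primary = 0.506897
f_eutectic = 1 - 0.506897 = 0.4931


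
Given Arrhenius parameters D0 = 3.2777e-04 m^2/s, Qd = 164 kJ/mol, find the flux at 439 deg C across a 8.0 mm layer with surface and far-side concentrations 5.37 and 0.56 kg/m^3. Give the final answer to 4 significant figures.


Step 1: D = D0 * exp(-Qd/(R*T))
T = 439 + 273.15 = 712.15 K
D = 3.2777e-04 * exp(-164e3 / (8.314 * 712.15)) = 3.06263e-16 m^2/s
Step 2: J = D * (C1 - C2) / dx
J = 3.06263e-16 * (5.37 - 0.56) / 8e-03
J = 1.841e-13 kg/(m^2*s)


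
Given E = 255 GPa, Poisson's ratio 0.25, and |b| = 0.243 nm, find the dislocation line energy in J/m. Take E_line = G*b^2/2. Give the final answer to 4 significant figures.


Step 1: G = E / (2*(1+nu))
G = 255 / (2*(1+0.25)) = 102 GPa = 1.02e+11 Pa
Step 2: E_line = G*b^2/2
b = 0.243 nm = 2.43e-10 m
E_line = 0.5 * 1.02e+11 * (2.43e-10)^2 = 3.011e-09 J/m


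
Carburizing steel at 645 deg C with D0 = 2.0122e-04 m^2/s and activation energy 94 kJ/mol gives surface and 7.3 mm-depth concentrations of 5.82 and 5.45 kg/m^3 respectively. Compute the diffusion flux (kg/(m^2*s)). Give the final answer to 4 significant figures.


Step 1: D = D0 * exp(-Qd/(R*T))
T = 645 + 273.15 = 918.15 K
D = 2.0122e-04 * exp(-94e3 / (8.314 * 918.15)) = 9.0304e-10 m^2/s
Step 2: J = D * (C1 - C2) / dx
J = 9.0304e-10 * (5.82 - 5.45) / 7.3e-03
J = 4.577e-08 kg/(m^2*s)


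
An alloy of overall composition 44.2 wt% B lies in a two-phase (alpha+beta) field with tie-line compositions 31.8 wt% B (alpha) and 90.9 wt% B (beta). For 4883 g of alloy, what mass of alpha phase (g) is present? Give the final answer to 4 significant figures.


f_alpha = (C_beta - C0) / (C_beta - C_alpha)
f_alpha = (90.9 - 44.2) / (90.9 - 31.8) = 0.790186
m_alpha = f_alpha * m_total = 0.790186 * 4883 = 3858 g


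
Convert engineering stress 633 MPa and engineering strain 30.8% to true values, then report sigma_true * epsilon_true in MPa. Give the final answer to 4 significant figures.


sigma_true = sigma_eng * (1 + epsilon_eng)
sigma_true = 633 * (1 + 0.308) = 827.964 MPa
epsilon_true = ln(1 + epsilon_eng)
epsilon_true = ln(1 + 0.308) = 0.268499
sigma_true * epsilon_true = 827.964 * 0.268499 = 222.3 MPa


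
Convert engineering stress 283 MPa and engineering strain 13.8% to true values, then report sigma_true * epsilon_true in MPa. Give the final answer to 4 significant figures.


sigma_true = sigma_eng * (1 + epsilon_eng)
sigma_true = 283 * (1 + 0.138) = 322.054 MPa
epsilon_true = ln(1 + epsilon_eng)
epsilon_true = ln(1 + 0.138) = 0.129272
sigma_true * epsilon_true = 322.054 * 0.129272 = 41.63 MPa


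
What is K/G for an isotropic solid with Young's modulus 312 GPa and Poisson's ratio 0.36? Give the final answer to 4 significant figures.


G = E / (2*(1+nu))
G = 312 / (2*(1+0.36)) = 114.706 GPa
K = E / (3*(1-2*nu))
K = 312 / (3*(1-2*0.36)) = 371.429 GPa
K/G = 371.429 / 114.706 = 3.238


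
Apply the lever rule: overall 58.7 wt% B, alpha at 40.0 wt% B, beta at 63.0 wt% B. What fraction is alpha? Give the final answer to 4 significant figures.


f_alpha = (C_beta - C0) / (C_beta - C_alpha)
f_alpha = (63.0 - 58.7) / (63.0 - 40.0)
f_alpha = 0.187


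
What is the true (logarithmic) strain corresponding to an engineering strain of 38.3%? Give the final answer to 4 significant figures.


epsilon_true = ln(1 + epsilon_eng)
epsilon_true = ln(1 + 0.383)
epsilon_true = 0.3243


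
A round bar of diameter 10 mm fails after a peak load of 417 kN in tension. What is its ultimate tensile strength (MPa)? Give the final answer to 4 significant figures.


A0 = pi*(d/2)^2 = pi*(10/2)^2 = 78.5398 mm^2
UTS = F_max / A0 = 417*1000 / 78.5398
UTS = 5309 MPa


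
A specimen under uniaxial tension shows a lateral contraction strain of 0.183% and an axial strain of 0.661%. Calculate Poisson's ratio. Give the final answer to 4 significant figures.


nu = -epsilon_lat / epsilon_axial
Lateral strain is contraction (negative), so using magnitudes:
nu = 0.183 / 0.661
nu = 0.2769


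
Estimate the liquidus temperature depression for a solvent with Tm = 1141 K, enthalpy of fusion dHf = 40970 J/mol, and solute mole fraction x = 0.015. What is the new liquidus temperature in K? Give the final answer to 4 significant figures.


dT = R*Tm^2*x / dHf
dT = 8.314 * 1141^2 * 0.015 / 40970
dT = 3.96284 K
T_new = 1141 - 3.96284 = 1137 K


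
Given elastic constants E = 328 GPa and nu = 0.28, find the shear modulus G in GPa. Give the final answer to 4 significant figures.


G = E / (2*(1+nu))
G = 328 / (2*(1+0.28))
G = 128.1 GPa


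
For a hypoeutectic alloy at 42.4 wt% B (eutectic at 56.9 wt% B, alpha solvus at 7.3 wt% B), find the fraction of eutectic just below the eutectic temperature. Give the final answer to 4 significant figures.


f_primary = (C_e - C0) / (C_e - C_alpha_max)
f_primary = (56.9 - 42.4) / (56.9 - 7.3)
f_primary = 0.292339
f_eutectic = 1 - 0.292339 = 0.7077


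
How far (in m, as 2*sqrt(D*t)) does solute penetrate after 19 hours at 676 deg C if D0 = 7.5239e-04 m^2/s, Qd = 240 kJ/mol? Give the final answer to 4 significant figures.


Step 1: D = D0 * exp(-Qd/(R*T))
T = 949.15 K
D = 7.5239e-04 * exp(-240e3 / (8.314 * 949.15)) = 4.65617e-17 m^2/s
Step 2: L = 2*sqrt(D*t)
t = 19 h = 68400 s
L = 2*sqrt(4.65617e-17 * 68400) = 3.569e-06 m


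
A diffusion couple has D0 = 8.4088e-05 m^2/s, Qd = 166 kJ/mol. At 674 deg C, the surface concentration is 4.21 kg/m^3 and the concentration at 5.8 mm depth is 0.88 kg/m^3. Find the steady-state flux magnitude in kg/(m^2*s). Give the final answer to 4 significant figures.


Step 1: D = D0 * exp(-Qd/(R*T))
T = 674 + 273.15 = 947.15 K
D = 8.4088e-05 * exp(-166e3 / (8.314 * 947.15)) = 5.88333e-14 m^2/s
Step 2: J = D * (C1 - C2) / dx
J = 5.88333e-14 * (4.21 - 0.88) / 5.8e-03
J = 3.378e-11 kg/(m^2*s)


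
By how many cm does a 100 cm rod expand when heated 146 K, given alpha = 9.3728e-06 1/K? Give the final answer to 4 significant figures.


dL = L0 * alpha * dT
dL = 100 * 9.3728e-06 * 146
dL = 0.1368 cm


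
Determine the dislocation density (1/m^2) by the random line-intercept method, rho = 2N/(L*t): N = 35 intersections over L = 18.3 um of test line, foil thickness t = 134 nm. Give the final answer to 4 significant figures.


rho = 2N / (L * t)
L = 18.3 um = 1.83e-05 m, t = 134 nm = 1.34e-07 m
rho = 2 * 35 / (1.83e-05 * 1.34e-07)
rho = 2.855e+13 1/m^2


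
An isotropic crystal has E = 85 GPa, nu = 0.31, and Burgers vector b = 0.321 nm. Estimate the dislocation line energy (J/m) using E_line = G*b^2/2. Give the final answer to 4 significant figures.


Step 1: G = E / (2*(1+nu))
G = 85 / (2*(1+0.31)) = 32.4427 GPa = 3.24427e+10 Pa
Step 2: E_line = G*b^2/2
b = 0.321 nm = 3.21e-10 m
E_line = 0.5 * 3.24427e+10 * (3.21e-10)^2 = 1.671e-09 J/m


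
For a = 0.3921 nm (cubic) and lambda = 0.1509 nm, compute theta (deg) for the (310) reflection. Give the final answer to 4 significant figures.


d = a / sqrt(h^2+k^2+l^2)
d = 0.3921 / sqrt(10) = 0.123993 nm
lambda = 2*d*sin(theta)  =>  sin(theta) = lambda / (2*d)
sin(theta) = 0.1509 / (2 * 0.123993) = 0.608503
theta = 37.48 deg


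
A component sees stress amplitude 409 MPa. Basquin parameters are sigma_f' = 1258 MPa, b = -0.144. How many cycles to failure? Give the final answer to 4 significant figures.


sigma_a = sigma_f' * (2*Nf)^b
2*Nf = (sigma_a / sigma_f')^(1/b)
2*Nf = (409 / 1258)^(1/-0.144)
2*Nf = 2446.77
Nf = 1223 cycles


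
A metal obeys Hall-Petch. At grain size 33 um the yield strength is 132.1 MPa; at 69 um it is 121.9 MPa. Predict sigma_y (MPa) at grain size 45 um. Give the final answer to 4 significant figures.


sigma_y = sigma0 + k / sqrt(d)
1/sqrt(d1) = 1/sqrt(3.3e-05) = 174.078;  1/sqrt(d2) = 120.386
k = (sigma1 - sigma2) / (1/sqrt(d1) - 1/sqrt(d2)) = (132.1 - 121.9) / (174.078 - 120.386) = 0.189973 MPa*m^0.5
sigma0 = sigma1 - k/sqrt(d1) = 132.1 - 0.189973*174.078 = 99.0299 MPa
sigma_y(d3) = 99.0299 + 0.189973 / sqrt(4.5e-05) = 127.3 MPa


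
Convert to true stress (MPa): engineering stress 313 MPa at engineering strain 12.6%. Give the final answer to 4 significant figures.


sigma_true = sigma_eng * (1 + epsilon_eng)
sigma_true = 313 * (1 + 0.126)
sigma_true = 352.4 MPa


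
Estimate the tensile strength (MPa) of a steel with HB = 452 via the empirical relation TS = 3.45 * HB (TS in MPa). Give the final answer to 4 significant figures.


TS (MPa) = 3.45 * HB
TS = 3.45 * 452
TS = 1559 MPa


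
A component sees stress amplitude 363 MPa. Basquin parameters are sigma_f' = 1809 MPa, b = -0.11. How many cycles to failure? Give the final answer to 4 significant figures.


sigma_a = sigma_f' * (2*Nf)^b
2*Nf = (sigma_a / sigma_f')^(1/b)
2*Nf = (363 / 1809)^(1/-0.11)
2*Nf = 2.19381e+06
Nf = 1.097e+06 cycles


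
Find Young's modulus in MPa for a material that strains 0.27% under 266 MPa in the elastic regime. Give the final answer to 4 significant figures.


E = sigma / epsilon
epsilon = 0.27% = 2.7e-03
E = 266 / 2.7e-03
E = 98520 MPa


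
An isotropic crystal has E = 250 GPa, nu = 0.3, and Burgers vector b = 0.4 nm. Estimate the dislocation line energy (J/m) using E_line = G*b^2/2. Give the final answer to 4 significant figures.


Step 1: G = E / (2*(1+nu))
G = 250 / (2*(1+0.3)) = 96.1538 GPa = 9.61538e+10 Pa
Step 2: E_line = G*b^2/2
b = 0.4 nm = 4e-10 m
E_line = 0.5 * 9.61538e+10 * (4e-10)^2 = 7.692e-09 J/m


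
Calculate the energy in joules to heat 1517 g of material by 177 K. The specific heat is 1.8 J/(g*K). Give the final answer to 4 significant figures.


Q = m * cp * dT
Q = 1517 * 1.8 * 177
Q = 483300 J


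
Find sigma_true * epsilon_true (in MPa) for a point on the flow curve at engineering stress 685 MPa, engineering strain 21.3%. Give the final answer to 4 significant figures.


sigma_true = sigma_eng * (1 + epsilon_eng)
sigma_true = 685 * (1 + 0.213) = 830.905 MPa
epsilon_true = ln(1 + epsilon_eng)
epsilon_true = ln(1 + 0.213) = 0.193097
sigma_true * epsilon_true = 830.905 * 0.193097 = 160.4 MPa


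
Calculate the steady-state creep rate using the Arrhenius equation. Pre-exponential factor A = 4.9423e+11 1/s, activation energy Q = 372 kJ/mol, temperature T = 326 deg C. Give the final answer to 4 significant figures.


rate = A * exp(-Q / (R*T))
T = 326 + 273.15 = 599.15 K
rate = 4.9423e+11 * exp(-372e3 / (8.314 * 599.15))
rate = 1.825e-21 1/s


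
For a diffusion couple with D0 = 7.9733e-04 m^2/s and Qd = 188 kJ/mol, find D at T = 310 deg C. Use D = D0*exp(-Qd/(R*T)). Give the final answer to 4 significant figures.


D = D0 * exp(-Qd / (R*T))
T = 583.15 K
D = 7.9733e-04 * exp(-188e3 / (8.314 * 583.15))
D = 1.151e-20 m^2/s


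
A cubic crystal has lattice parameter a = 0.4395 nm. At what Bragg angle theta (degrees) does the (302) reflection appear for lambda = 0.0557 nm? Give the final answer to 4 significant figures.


d = a / sqrt(h^2+k^2+l^2)
d = 0.4395 / sqrt(13) = 0.121895 nm
lambda = 2*d*sin(theta)  =>  sin(theta) = lambda / (2*d)
sin(theta) = 0.0557 / (2 * 0.121895) = 0.228475
theta = 13.21 deg


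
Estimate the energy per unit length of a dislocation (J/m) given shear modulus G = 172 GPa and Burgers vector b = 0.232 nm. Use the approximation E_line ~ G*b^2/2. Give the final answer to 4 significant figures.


E = G*b^2/2
b = 0.232 nm = 2.32e-10 m
G = 172 GPa = 1.72e+11 Pa
E = 0.5 * 1.72e+11 * (2.32e-10)^2
E = 4.629e-09 J/m


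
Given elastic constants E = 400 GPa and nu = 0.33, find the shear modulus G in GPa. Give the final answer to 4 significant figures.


G = E / (2*(1+nu))
G = 400 / (2*(1+0.33))
G = 150.4 GPa


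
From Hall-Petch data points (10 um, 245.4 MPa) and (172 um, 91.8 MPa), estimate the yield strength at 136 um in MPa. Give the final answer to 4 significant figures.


sigma_y = sigma0 + k / sqrt(d)
1/sqrt(d1) = 1/sqrt(1e-05) = 316.228;  1/sqrt(d2) = 76.2493
k = (sigma1 - sigma2) / (1/sqrt(d1) - 1/sqrt(d2)) = (245.4 - 91.8) / (316.228 - 76.2493) = 0.640057 MPa*m^0.5
sigma0 = sigma1 - k/sqrt(d1) = 245.4 - 0.640057*316.228 = 42.9961 MPa
sigma_y(d3) = 42.9961 + 0.640057 / sqrt(1.36e-04) = 97.88 MPa


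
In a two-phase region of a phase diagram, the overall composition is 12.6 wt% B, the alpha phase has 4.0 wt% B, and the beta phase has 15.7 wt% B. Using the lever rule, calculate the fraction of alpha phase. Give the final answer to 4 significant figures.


f_alpha = (C_beta - C0) / (C_beta - C_alpha)
f_alpha = (15.7 - 12.6) / (15.7 - 4.0)
f_alpha = 0.265


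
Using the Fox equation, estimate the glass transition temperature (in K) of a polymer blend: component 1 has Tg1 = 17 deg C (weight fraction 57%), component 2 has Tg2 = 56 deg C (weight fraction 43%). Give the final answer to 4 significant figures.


1/Tg = w1/Tg1 + w2/Tg2 (in Kelvin)
Tg1 = 290.15 K, Tg2 = 329.15 K
1/Tg = 0.57/290.15 + 0.43/329.15
Tg = 305.7 K


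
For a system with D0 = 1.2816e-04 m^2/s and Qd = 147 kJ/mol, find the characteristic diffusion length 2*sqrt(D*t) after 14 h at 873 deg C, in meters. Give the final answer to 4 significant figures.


Step 1: D = D0 * exp(-Qd/(R*T))
T = 1146.15 K
D = 1.2816e-04 * exp(-147e3 / (8.314 * 1146.15)) = 2.55937e-11 m^2/s
Step 2: L = 2*sqrt(D*t)
t = 14 h = 50400 s
L = 2*sqrt(2.55937e-11 * 50400) = 2.271e-03 m


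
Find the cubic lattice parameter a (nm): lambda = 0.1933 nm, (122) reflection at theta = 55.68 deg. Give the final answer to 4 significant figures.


d = lambda / (2*sin(theta))
d = 0.1933 / (2*sin(55.68 deg))
d = 0.117024 nm
a = d * sqrt(h^2+k^2+l^2) = 0.117024 * sqrt(9)
a = 0.3511 nm


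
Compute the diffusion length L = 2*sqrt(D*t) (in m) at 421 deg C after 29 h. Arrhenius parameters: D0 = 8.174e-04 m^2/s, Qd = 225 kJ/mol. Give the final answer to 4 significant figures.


Step 1: D = D0 * exp(-Qd/(R*T))
T = 694.15 K
D = 8.174e-04 * exp(-225e3 / (8.314 * 694.15)) = 9.56359e-21 m^2/s
Step 2: L = 2*sqrt(D*t)
t = 29 h = 104400 s
L = 2*sqrt(9.56359e-21 * 104400) = 6.32e-08 m


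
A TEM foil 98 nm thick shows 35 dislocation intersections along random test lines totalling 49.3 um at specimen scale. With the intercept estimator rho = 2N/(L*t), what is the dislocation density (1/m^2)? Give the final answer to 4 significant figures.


rho = 2N / (L * t)
L = 49.3 um = 4.93e-05 m, t = 98 nm = 9.8e-08 m
rho = 2 * 35 / (4.93e-05 * 9.8e-08)
rho = 1.449e+13 1/m^2


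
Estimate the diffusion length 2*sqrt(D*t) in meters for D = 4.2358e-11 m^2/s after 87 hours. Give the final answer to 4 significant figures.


t = 87 hr = 313200 s
Diffusion length = 2*sqrt(D*t)
= 2*sqrt(4.2358e-11 * 313200)
= 7.285e-03 m


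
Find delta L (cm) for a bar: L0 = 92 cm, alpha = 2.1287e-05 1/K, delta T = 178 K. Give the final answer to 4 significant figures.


dL = L0 * alpha * dT
dL = 92 * 2.1287e-05 * 178
dL = 0.3486 cm


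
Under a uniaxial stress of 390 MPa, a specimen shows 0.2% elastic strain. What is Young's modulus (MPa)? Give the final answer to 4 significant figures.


E = sigma / epsilon
epsilon = 0.2% = 2e-03
E = 390 / 2e-03
E = 195000 MPa


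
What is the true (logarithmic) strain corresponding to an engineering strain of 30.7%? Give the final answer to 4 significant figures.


epsilon_true = ln(1 + epsilon_eng)
epsilon_true = ln(1 + 0.307)
epsilon_true = 0.2677


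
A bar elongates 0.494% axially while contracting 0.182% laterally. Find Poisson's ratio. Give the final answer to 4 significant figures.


nu = -epsilon_lat / epsilon_axial
Lateral strain is contraction (negative), so using magnitudes:
nu = 0.182 / 0.494
nu = 0.3684


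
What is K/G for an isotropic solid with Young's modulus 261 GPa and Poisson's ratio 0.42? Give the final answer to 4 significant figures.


G = E / (2*(1+nu))
G = 261 / (2*(1+0.42)) = 91.9014 GPa
K = E / (3*(1-2*nu))
K = 261 / (3*(1-2*0.42)) = 543.75 GPa
K/G = 543.75 / 91.9014 = 5.917


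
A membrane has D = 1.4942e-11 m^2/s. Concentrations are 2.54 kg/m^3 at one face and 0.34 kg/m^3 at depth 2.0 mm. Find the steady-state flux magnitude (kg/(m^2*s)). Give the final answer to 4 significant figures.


J = -D * (dC/dx) = D * (C1 - C2) / dx
J = 1.4942e-11 * (2.54 - 0.34) / 2e-03
J = 1.644e-08 kg/(m^2*s)


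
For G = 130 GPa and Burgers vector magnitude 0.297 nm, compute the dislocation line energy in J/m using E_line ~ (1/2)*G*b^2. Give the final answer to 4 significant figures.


E = G*b^2/2
b = 0.297 nm = 2.97e-10 m
G = 130 GPa = 1.3e+11 Pa
E = 0.5 * 1.3e+11 * (2.97e-10)^2
E = 5.734e-09 J/m


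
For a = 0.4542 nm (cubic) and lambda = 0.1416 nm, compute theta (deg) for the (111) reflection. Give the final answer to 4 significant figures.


d = a / sqrt(h^2+k^2+l^2)
d = 0.4542 / sqrt(3) = 0.262232 nm
lambda = 2*d*sin(theta)  =>  sin(theta) = lambda / (2*d)
sin(theta) = 0.1416 / (2 * 0.262232) = 0.269989
theta = 15.66 deg


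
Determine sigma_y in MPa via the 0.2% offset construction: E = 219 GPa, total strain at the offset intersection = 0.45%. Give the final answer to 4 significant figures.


Offset strain = 0.002
Elastic strain at yield = total_strain - offset = 4.5e-03 - 0.002 = 2.5e-03
sigma_y = E * elastic_strain = 219000 * 2.5e-03
sigma_y = 547.5 MPa


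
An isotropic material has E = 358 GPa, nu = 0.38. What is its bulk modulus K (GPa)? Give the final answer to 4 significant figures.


K = E / (3*(1-2*nu))
K = 358 / (3*(1-2*0.38))
K = 497.2 GPa


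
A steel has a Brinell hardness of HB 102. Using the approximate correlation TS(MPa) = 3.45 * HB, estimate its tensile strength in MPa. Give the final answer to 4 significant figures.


TS (MPa) = 3.45 * HB
TS = 3.45 * 102
TS = 351.9 MPa


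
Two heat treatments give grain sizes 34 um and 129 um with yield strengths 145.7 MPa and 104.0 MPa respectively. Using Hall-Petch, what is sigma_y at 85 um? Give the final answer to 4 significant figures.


sigma_y = sigma0 + k / sqrt(d)
1/sqrt(d1) = 1/sqrt(3.4e-05) = 171.499;  1/sqrt(d2) = 88.0451
k = (sigma1 - sigma2) / (1/sqrt(d1) - 1/sqrt(d2)) = (145.7 - 104.0) / (171.499 - 88.0451) = 0.499679 MPa*m^0.5
sigma0 = sigma1 - k/sqrt(d1) = 145.7 - 0.499679*171.499 = 60.0057 MPa
sigma_y(d3) = 60.0057 + 0.499679 / sqrt(8.5e-05) = 114.2 MPa


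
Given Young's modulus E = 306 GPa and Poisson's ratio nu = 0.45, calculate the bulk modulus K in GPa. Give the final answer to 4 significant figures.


K = E / (3*(1-2*nu))
K = 306 / (3*(1-2*0.45))
K = 1020 GPa


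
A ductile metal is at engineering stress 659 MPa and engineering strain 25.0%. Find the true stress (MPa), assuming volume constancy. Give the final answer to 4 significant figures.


sigma_true = sigma_eng * (1 + epsilon_eng)
sigma_true = 659 * (1 + 0.25)
sigma_true = 823.8 MPa


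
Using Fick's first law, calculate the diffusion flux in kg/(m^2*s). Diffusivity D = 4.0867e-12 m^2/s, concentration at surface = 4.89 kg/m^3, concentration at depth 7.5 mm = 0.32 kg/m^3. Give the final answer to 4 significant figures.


J = -D * (dC/dx) = D * (C1 - C2) / dx
J = 4.0867e-12 * (4.89 - 0.32) / 7.5e-03
J = 2.49e-09 kg/(m^2*s)


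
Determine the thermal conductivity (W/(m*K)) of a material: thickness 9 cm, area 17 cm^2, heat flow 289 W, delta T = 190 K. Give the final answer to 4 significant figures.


k = Q*L / (A*dT)
L = 0.09 m, A = 1.7e-03 m^2
k = 289 * 0.09 / (1.7e-03 * 190)
k = 80.53 W/(m*K)


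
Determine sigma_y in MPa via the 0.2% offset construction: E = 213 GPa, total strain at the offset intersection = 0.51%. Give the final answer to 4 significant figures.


Offset strain = 0.002
Elastic strain at yield = total_strain - offset = 5.1e-03 - 0.002 = 3.1e-03
sigma_y = E * elastic_strain = 213000 * 3.1e-03
sigma_y = 660.3 MPa


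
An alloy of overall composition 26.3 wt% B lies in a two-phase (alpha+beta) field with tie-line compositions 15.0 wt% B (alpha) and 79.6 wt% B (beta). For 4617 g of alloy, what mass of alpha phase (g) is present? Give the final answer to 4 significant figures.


f_alpha = (C_beta - C0) / (C_beta - C_alpha)
f_alpha = (79.6 - 26.3) / (79.6 - 15.0) = 0.825077
m_alpha = f_alpha * m_total = 0.825077 * 4617 = 3809 g


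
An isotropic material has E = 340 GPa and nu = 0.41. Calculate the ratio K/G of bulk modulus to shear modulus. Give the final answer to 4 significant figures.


G = E / (2*(1+nu))
G = 340 / (2*(1+0.41)) = 120.567 GPa
K = E / (3*(1-2*nu))
K = 340 / (3*(1-2*0.41)) = 629.63 GPa
K/G = 629.63 / 120.567 = 5.222


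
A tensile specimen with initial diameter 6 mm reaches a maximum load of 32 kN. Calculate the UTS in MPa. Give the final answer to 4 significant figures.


A0 = pi*(d/2)^2 = pi*(6/2)^2 = 28.2743 mm^2
UTS = F_max / A0 = 32*1000 / 28.2743
UTS = 1132 MPa


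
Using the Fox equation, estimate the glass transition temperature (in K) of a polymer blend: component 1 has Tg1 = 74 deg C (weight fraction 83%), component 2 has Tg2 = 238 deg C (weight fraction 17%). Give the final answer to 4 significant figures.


1/Tg = w1/Tg1 + w2/Tg2 (in Kelvin)
Tg1 = 347.15 K, Tg2 = 511.15 K
1/Tg = 0.83/347.15 + 0.17/511.15
Tg = 367.2 K


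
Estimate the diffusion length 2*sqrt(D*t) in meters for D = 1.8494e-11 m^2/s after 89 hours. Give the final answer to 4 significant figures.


t = 89 hr = 320400 s
Diffusion length = 2*sqrt(D*t)
= 2*sqrt(1.8494e-11 * 320400)
= 4.868e-03 m


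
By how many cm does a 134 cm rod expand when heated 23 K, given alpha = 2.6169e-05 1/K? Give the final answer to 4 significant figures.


dL = L0 * alpha * dT
dL = 134 * 2.6169e-05 * 23
dL = 0.08065 cm


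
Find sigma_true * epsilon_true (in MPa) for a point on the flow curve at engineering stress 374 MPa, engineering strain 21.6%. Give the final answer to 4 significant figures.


sigma_true = sigma_eng * (1 + epsilon_eng)
sigma_true = 374 * (1 + 0.216) = 454.784 MPa
epsilon_true = ln(1 + epsilon_eng)
epsilon_true = ln(1 + 0.216) = 0.195567
sigma_true * epsilon_true = 454.784 * 0.195567 = 88.94 MPa


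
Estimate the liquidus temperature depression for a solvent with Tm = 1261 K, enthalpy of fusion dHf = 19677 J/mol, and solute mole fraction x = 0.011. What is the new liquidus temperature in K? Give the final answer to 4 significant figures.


dT = R*Tm^2*x / dHf
dT = 8.314 * 1261^2 * 0.011 / 19677
dT = 7.3905 K
T_new = 1261 - 7.3905 = 1254 K


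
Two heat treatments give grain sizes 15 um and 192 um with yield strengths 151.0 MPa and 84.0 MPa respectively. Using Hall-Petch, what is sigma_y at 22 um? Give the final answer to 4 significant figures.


sigma_y = sigma0 + k / sqrt(d)
1/sqrt(d1) = 1/sqrt(1.5e-05) = 258.199;  1/sqrt(d2) = 72.1688
k = (sigma1 - sigma2) / (1/sqrt(d1) - 1/sqrt(d2)) = (151.0 - 84.0) / (258.199 - 72.1688) = 0.360157 MPa*m^0.5
sigma0 = sigma1 - k/sqrt(d1) = 151.0 - 0.360157*258.199 = 58.0079 MPa
sigma_y(d3) = 58.0079 + 0.360157 / sqrt(2.2e-05) = 134.8 MPa


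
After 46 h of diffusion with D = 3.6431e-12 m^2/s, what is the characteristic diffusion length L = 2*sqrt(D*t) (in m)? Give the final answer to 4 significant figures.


t = 46 hr = 165600 s
Diffusion length = 2*sqrt(D*t)
= 2*sqrt(3.6431e-12 * 165600)
= 1.553e-03 m


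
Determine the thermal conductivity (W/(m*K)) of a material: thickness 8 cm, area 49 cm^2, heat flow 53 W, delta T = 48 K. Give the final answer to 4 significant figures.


k = Q*L / (A*dT)
L = 0.08 m, A = 4.9e-03 m^2
k = 53 * 0.08 / (4.9e-03 * 48)
k = 18.03 W/(m*K)


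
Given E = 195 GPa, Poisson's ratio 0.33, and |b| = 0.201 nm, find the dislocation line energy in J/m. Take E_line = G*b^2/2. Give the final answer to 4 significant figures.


Step 1: G = E / (2*(1+nu))
G = 195 / (2*(1+0.33)) = 73.3083 GPa = 7.33083e+10 Pa
Step 2: E_line = G*b^2/2
b = 0.201 nm = 2.01e-10 m
E_line = 0.5 * 7.33083e+10 * (2.01e-10)^2 = 1.481e-09 J/m


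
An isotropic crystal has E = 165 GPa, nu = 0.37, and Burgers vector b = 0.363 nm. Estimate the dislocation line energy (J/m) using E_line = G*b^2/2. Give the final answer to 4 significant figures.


Step 1: G = E / (2*(1+nu))
G = 165 / (2*(1+0.37)) = 60.219 GPa = 6.0219e+10 Pa
Step 2: E_line = G*b^2/2
b = 0.363 nm = 3.63e-10 m
E_line = 0.5 * 6.0219e+10 * (3.63e-10)^2 = 3.967e-09 J/m


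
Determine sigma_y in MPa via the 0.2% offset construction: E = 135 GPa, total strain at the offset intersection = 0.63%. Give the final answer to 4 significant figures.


Offset strain = 0.002
Elastic strain at yield = total_strain - offset = 6.3e-03 - 0.002 = 4.3e-03
sigma_y = E * elastic_strain = 135000 * 4.3e-03
sigma_y = 580.5 MPa


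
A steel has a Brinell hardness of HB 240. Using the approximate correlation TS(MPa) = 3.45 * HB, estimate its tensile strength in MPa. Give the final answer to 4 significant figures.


TS (MPa) = 3.45 * HB
TS = 3.45 * 240
TS = 828 MPa


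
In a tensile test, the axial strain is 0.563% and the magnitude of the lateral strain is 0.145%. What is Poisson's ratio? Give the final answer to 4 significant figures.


nu = -epsilon_lat / epsilon_axial
Lateral strain is contraction (negative), so using magnitudes:
nu = 0.145 / 0.563
nu = 0.2575


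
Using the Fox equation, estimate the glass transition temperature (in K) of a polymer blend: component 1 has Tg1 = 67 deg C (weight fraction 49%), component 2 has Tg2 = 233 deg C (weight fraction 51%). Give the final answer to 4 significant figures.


1/Tg = w1/Tg1 + w2/Tg2 (in Kelvin)
Tg1 = 340.15 K, Tg2 = 506.15 K
1/Tg = 0.49/340.15 + 0.51/506.15
Tg = 408.5 K


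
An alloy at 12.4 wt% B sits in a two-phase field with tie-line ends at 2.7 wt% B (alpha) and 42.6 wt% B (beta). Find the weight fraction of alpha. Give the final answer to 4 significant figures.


f_alpha = (C_beta - C0) / (C_beta - C_alpha)
f_alpha = (42.6 - 12.4) / (42.6 - 2.7)
f_alpha = 0.7569


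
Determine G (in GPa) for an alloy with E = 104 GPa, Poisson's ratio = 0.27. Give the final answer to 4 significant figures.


G = E / (2*(1+nu))
G = 104 / (2*(1+0.27))
G = 40.94 GPa


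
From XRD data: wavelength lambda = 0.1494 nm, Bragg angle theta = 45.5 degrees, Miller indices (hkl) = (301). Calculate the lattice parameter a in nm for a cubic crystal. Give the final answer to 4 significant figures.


d = lambda / (2*sin(theta))
d = 0.1494 / (2*sin(45.5 deg))
d = 0.104732 nm
a = d * sqrt(h^2+k^2+l^2) = 0.104732 * sqrt(10)
a = 0.3312 nm


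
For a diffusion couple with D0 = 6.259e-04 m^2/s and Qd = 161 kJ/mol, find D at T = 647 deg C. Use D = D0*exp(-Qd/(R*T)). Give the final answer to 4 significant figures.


D = D0 * exp(-Qd / (R*T))
T = 920.15 K
D = 6.259e-04 * exp(-161e3 / (8.314 * 920.15))
D = 4.535e-13 m^2/s


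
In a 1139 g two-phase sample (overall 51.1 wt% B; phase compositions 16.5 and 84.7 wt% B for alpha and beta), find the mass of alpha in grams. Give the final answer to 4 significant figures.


f_alpha = (C_beta - C0) / (C_beta - C_alpha)
f_alpha = (84.7 - 51.1) / (84.7 - 16.5) = 0.492669
m_alpha = f_alpha * m_total = 0.492669 * 1139 = 561.1 g


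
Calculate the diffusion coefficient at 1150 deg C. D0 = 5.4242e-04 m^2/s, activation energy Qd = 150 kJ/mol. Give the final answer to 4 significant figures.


D = D0 * exp(-Qd / (R*T))
T = 1423.15 K
D = 5.4242e-04 * exp(-150e3 / (8.314 * 1423.15))
D = 1.693e-09 m^2/s


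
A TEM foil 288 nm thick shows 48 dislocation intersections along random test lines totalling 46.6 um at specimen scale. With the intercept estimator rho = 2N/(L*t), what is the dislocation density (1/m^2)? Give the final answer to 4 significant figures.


rho = 2N / (L * t)
L = 46.6 um = 4.66e-05 m, t = 288 nm = 2.88e-07 m
rho = 2 * 48 / (4.66e-05 * 2.88e-07)
rho = 7.153e+12 1/m^2


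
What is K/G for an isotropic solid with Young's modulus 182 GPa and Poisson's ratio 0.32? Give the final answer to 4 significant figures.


G = E / (2*(1+nu))
G = 182 / (2*(1+0.32)) = 68.9394 GPa
K = E / (3*(1-2*nu))
K = 182 / (3*(1-2*0.32)) = 168.519 GPa
K/G = 168.519 / 68.9394 = 2.444


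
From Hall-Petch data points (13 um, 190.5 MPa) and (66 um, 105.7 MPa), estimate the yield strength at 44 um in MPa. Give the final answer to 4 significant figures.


sigma_y = sigma0 + k / sqrt(d)
1/sqrt(d1) = 1/sqrt(1.3e-05) = 277.35;  1/sqrt(d2) = 123.091
k = (sigma1 - sigma2) / (1/sqrt(d1) - 1/sqrt(d2)) = (190.5 - 105.7) / (277.35 - 123.091) = 0.549726 MPa*m^0.5
sigma0 = sigma1 - k/sqrt(d1) = 190.5 - 0.549726*277.35 = 38.0334 MPa
sigma_y(d3) = 38.0334 + 0.549726 / sqrt(4.4e-05) = 120.9 MPa


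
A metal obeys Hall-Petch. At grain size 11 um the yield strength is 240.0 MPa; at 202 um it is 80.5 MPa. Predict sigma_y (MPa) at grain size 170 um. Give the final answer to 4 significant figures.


sigma_y = sigma0 + k / sqrt(d)
1/sqrt(d1) = 1/sqrt(1.1e-05) = 301.511;  1/sqrt(d2) = 70.3598
k = (sigma1 - sigma2) / (1/sqrt(d1) - 1/sqrt(d2)) = (240.0 - 80.5) / (301.511 - 70.3598) = 0.690023 MPa*m^0.5
sigma0 = sigma1 - k/sqrt(d1) = 240.0 - 0.690023*301.511 = 31.9501 MPa
sigma_y(d3) = 31.9501 + 0.690023 / sqrt(1.7e-04) = 84.87 MPa


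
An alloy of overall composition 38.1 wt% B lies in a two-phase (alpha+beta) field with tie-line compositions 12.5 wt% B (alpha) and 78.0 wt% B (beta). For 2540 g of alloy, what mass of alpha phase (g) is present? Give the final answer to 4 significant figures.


f_alpha = (C_beta - C0) / (C_beta - C_alpha)
f_alpha = (78.0 - 38.1) / (78.0 - 12.5) = 0.60916
m_alpha = f_alpha * m_total = 0.60916 * 2540 = 1547 g


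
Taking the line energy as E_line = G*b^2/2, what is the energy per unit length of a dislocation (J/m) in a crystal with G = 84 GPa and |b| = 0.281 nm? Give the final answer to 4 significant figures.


E = G*b^2/2
b = 0.281 nm = 2.81e-10 m
G = 84 GPa = 8.4e+10 Pa
E = 0.5 * 8.4e+10 * (2.81e-10)^2
E = 3.316e-09 J/m


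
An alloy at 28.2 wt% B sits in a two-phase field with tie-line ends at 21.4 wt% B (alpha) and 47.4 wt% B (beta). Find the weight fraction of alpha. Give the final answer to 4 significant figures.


f_alpha = (C_beta - C0) / (C_beta - C_alpha)
f_alpha = (47.4 - 28.2) / (47.4 - 21.4)
f_alpha = 0.7385


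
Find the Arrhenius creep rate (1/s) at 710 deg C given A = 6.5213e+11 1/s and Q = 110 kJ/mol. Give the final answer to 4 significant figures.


rate = A * exp(-Q / (R*T))
T = 710 + 273.15 = 983.15 K
rate = 6.5213e+11 * exp(-110e3 / (8.314 * 983.15))
rate = 932900 1/s


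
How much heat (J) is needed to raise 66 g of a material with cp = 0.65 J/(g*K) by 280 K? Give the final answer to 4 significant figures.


Q = m * cp * dT
Q = 66 * 0.65 * 280
Q = 12010 J


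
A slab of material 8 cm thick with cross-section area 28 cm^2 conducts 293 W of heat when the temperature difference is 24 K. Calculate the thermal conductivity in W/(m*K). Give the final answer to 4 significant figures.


k = Q*L / (A*dT)
L = 0.08 m, A = 2.8e-03 m^2
k = 293 * 0.08 / (2.8e-03 * 24)
k = 348.8 W/(m*K)


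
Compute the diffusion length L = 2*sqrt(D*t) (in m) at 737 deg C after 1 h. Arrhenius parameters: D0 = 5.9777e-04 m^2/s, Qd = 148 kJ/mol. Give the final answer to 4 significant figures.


Step 1: D = D0 * exp(-Qd/(R*T))
T = 1010.15 K
D = 5.9777e-04 * exp(-148e3 / (8.314 * 1010.15)) = 1.32803e-11 m^2/s
Step 2: L = 2*sqrt(D*t)
t = 1 h = 3600 s
L = 2*sqrt(1.32803e-11 * 3600) = 4.373e-04 m


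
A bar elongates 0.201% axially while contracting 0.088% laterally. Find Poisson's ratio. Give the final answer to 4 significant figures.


nu = -epsilon_lat / epsilon_axial
Lateral strain is contraction (negative), so using magnitudes:
nu = 0.088 / 0.201
nu = 0.4378


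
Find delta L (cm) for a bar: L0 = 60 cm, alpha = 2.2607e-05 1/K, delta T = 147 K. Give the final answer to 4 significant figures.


dL = L0 * alpha * dT
dL = 60 * 2.2607e-05 * 147
dL = 0.1994 cm


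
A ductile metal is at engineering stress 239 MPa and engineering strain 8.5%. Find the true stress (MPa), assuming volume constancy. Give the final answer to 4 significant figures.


sigma_true = sigma_eng * (1 + epsilon_eng)
sigma_true = 239 * (1 + 0.085)
sigma_true = 259.3 MPa


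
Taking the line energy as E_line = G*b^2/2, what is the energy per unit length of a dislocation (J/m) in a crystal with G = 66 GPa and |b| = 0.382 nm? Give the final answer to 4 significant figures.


E = G*b^2/2
b = 0.382 nm = 3.82e-10 m
G = 66 GPa = 6.6e+10 Pa
E = 0.5 * 6.6e+10 * (3.82e-10)^2
E = 4.815e-09 J/m


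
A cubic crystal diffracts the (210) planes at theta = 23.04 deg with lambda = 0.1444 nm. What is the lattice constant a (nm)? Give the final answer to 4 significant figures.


d = lambda / (2*sin(theta))
d = 0.1444 / (2*sin(23.04 deg))
d = 0.184478 nm
a = d * sqrt(h^2+k^2+l^2) = 0.184478 * sqrt(5)
a = 0.4125 nm


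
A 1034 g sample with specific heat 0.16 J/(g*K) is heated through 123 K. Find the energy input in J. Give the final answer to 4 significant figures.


Q = m * cp * dT
Q = 1034 * 0.16 * 123
Q = 20350 J


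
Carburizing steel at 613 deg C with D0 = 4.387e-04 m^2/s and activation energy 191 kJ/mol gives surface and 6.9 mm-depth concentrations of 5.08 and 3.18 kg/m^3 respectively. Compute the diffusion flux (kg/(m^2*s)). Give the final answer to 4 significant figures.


Step 1: D = D0 * exp(-Qd/(R*T))
T = 613 + 273.15 = 886.15 K
D = 4.387e-04 * exp(-191e3 / (8.314 * 886.15)) = 2.41631e-15 m^2/s
Step 2: J = D * (C1 - C2) / dx
J = 2.41631e-15 * (5.08 - 3.18) / 6.9e-03
J = 6.654e-13 kg/(m^2*s)


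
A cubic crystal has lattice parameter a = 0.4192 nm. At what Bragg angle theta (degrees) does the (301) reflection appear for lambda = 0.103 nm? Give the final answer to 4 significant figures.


d = a / sqrt(h^2+k^2+l^2)
d = 0.4192 / sqrt(10) = 0.132563 nm
lambda = 2*d*sin(theta)  =>  sin(theta) = lambda / (2*d)
sin(theta) = 0.103 / (2 * 0.132563) = 0.388495
theta = 22.86 deg


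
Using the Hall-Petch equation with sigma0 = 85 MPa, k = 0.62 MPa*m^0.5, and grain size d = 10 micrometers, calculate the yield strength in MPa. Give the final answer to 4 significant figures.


sigma_y = sigma0 + k / sqrt(d)
d = 10 um = 1e-05 m
sigma_y = 85 + 0.62 / sqrt(1e-05)
sigma_y = 281.1 MPa


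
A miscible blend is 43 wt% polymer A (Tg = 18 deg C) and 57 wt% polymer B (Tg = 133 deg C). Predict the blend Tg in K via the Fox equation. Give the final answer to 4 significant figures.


1/Tg = w1/Tg1 + w2/Tg2 (in Kelvin)
Tg1 = 291.15 K, Tg2 = 406.15 K
1/Tg = 0.43/291.15 + 0.57/406.15
Tg = 347.2 K


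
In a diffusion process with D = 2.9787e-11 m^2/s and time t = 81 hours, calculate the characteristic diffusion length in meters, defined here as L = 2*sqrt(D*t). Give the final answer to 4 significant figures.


t = 81 hr = 291600 s
Diffusion length = 2*sqrt(D*t)
= 2*sqrt(2.9787e-11 * 291600)
= 5.894e-03 m


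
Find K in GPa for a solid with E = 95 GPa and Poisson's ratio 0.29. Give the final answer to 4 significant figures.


K = E / (3*(1-2*nu))
K = 95 / (3*(1-2*0.29))
K = 75.4 GPa


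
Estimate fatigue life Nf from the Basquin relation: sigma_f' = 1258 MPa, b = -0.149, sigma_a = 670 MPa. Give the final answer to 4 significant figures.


sigma_a = sigma_f' * (2*Nf)^b
2*Nf = (sigma_a / sigma_f')^(1/b)
2*Nf = (670 / 1258)^(1/-0.149)
2*Nf = 68.5932
Nf = 34.3 cycles


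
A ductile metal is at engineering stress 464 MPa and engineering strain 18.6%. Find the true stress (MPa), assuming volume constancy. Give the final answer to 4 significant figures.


sigma_true = sigma_eng * (1 + epsilon_eng)
sigma_true = 464 * (1 + 0.186)
sigma_true = 550.3 MPa


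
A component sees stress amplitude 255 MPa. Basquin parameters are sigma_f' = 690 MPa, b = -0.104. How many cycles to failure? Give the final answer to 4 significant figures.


sigma_a = sigma_f' * (2*Nf)^b
2*Nf = (sigma_a / sigma_f')^(1/b)
2*Nf = (255 / 690)^(1/-0.104)
2*Nf = 14348.8
Nf = 7174 cycles


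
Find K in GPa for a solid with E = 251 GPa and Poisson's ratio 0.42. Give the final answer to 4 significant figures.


K = E / (3*(1-2*nu))
K = 251 / (3*(1-2*0.42))
K = 522.9 GPa


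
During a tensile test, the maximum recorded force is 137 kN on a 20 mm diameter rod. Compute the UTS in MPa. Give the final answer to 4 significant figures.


A0 = pi*(d/2)^2 = pi*(20/2)^2 = 314.159 mm^2
UTS = F_max / A0 = 137*1000 / 314.159
UTS = 436.1 MPa


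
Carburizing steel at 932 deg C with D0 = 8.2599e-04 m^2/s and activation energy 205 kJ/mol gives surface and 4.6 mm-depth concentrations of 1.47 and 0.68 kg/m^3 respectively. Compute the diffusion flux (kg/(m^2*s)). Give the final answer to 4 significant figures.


Step 1: D = D0 * exp(-Qd/(R*T))
T = 932 + 273.15 = 1205.15 K
D = 8.2599e-04 * exp(-205e3 / (8.314 * 1205.15)) = 1.0749e-12 m^2/s
Step 2: J = D * (C1 - C2) / dx
J = 1.0749e-12 * (1.47 - 0.68) / 4.6e-03
J = 1.846e-10 kg/(m^2*s)
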